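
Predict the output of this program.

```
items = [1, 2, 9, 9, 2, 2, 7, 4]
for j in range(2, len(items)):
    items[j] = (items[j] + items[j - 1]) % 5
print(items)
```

j=2: items[2] = (9+2)%5 = 1 → [1, 2, 1, 9, 2, 2, 7, 4]
j=3: items[3] = (9+1)%5 = 0 → [1, 2, 1, 0, 2, 2, 7, 4]
j=4: items[4] = (2+0)%5 = 2 → [1, 2, 1, 0, 2, 2, 7, 4]
j=5: items[5] = (2+2)%5 = 4 → [1, 2, 1, 0, 2, 4, 7, 4]
j=6: items[6] = (7+4)%5 = 1 → [1, 2, 1, 0, 2, 4, 1, 4]
j=7: items[7] = (4+1)%5 = 0 → [1, 2, 1, 0, 2, 4, 1, 0]

[1, 2, 1, 0, 2, 4, 1, 0]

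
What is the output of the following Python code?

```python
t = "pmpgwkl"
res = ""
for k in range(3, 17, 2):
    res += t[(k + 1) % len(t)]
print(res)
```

k=3: add t[4]='w' → 'w'
k=5: add t[6]='l' → 'wl'
k=7: add t[1]='m' → 'wlm'
k=9: add t[3]='g' → 'wlmg'
k=11: add t[5]='k' → 'wlmgk'
k=13: add t[0]='p' → 'wlmgkp'
k=15: add t[2]='p' → 'wlmgkpp'

wlmgkpp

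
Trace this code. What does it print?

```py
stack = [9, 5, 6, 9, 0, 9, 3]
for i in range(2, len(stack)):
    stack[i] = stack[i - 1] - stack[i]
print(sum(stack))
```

-48

i=2: stack[2] = 5-6 = -1 → [9, 5, -1, 9, 0, 9, 3]
i=3: stack[3] = (-1)-9 = -10 → [9, 5, -1, -10, 0, 9, 3]
i=4: stack[4] = (-10)-0 = -10 → [9, 5, -1, -10, -10, 9, 3]
i=5: stack[5] = (-10)-9 = -19 → [9, 5, -1, -10, -10, -19, 3]
i=6: stack[6] = (-19)-3 = -22 → [9, 5, -1, -10, -10, -19, -22]
sum = -48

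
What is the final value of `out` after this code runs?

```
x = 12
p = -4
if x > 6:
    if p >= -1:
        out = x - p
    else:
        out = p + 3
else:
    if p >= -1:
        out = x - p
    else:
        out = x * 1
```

-1

x=12, p=-4
x > 6 is True; p >= -1 is False
→ out = p + 3 = -1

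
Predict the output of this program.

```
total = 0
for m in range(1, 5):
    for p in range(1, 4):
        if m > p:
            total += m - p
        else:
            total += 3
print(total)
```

m=1,p=1: not 1>1, total = 0+3 = 3
m=1,p=2: not 1>2, total = 3+3 = 6
m=1,p=3: not 1>3, total = 6+3 = 9
m=2,p=1: 2>1, total = 9+1 = 10
m=2,p=2: not 2>2, total = 10+3 = 13
m=2,p=3: not 2>3, total = 13+3 = 16
m=3,p=1: 3>1, total = 16+2 = 18
m=3,p=2: 3>2, total = 18+1 = 19
m=3,p=3: not 3>3, total = 19+3 = 22
m=4,p=1: 4>1, total = 22+3 = 25
m=4,p=2: 4>2, total = 25+2 = 27
m=4,p=3: 4>3, total = 27+1 = 28

28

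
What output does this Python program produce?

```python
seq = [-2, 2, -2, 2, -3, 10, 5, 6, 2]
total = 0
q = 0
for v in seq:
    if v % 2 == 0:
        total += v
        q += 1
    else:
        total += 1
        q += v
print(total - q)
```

11

v=-2: even, total = 0+(-2) = -2; q=1
v=2: even, total = (-2)+2 = 0; q=2
v=-2: even, total = 0+(-2) = -2; q=3
v=2: even, total = (-2)+2 = 0; q=4
v=-3: not even, total = 0+1 = 1; q=1
v=10: even, total = 1+10 = 11; q=2
v=5: not even, total = 11+1 = 12; q=7
v=6: even, total = 12+6 = 18; q=8
v=2: even, total = 18+2 = 20; q=9
total-q = 20-9 = 11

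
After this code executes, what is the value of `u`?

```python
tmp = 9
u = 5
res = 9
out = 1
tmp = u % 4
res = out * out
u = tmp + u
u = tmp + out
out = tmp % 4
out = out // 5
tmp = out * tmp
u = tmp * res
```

0

tmp = 5%4 = 1
res = 1*1 = 1
u = 1+5 = 6
u = 1+1 = 2
out = 1%4 = 1
out = 1//5 = 0
tmp = 0*1 = 0
u = 0*1 = 0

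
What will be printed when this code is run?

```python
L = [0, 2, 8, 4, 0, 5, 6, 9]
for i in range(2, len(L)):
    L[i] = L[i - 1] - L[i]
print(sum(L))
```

-90

i=2: L[2] = 2-8 = -6 → [0, 2, -6, 4, 0, 5, 6, 9]
i=3: L[3] = (-6)-4 = -10 → [0, 2, -6, -10, 0, 5, 6, 9]
i=4: L[4] = (-10)-0 = -10 → [0, 2, -6, -10, -10, 5, 6, 9]
i=5: L[5] = (-10)-5 = -15 → [0, 2, -6, -10, -10, -15, 6, 9]
i=6: L[6] = (-15)-6 = -21 → [0, 2, -6, -10, -10, -15, -21, 9]
i=7: L[7] = (-21)-9 = -30 → [0, 2, -6, -10, -10, -15, -21, -30]
sum = -90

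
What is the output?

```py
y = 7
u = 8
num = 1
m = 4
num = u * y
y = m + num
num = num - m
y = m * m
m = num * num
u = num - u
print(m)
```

2704

num = 8*7 = 56
y = 4+56 = 60
num = 56-4 = 52
y = 4*4 = 16
m = 52*52 = 2704
u = 52-8 = 44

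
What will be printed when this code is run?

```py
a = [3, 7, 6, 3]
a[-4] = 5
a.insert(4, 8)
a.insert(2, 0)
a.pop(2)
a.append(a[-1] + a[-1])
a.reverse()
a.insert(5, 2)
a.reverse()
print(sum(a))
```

a[-4] = 5 → [5, 7, 6, 3]
insert 8 at 4 → [5, 7, 6, 3, 8]
insert 0 at 2 → [5, 7, 0, 6, 3, 8]
pop(2) removes 0 → [5, 7, 6, 3, 8]
append a[-1]+a[-1] = 8+8 = 16 → [5, 7, 6, 3, 8, 16]
reverse → [16, 8, 3, 6, 7, 5]
insert 2 at 5 → [16, 8, 3, 6, 7, 2, 5]
reverse → [5, 2, 7, 6, 3, 8, 16]
sum = 47

47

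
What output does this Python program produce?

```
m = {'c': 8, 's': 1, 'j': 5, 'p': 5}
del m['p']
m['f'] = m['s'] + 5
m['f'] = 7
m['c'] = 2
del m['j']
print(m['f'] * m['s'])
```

del 'p' → {'c': 8, 's': 1, 'j': 5}
m['f'] = m['s']+5 = 6 → {'c': 8, 's': 1, 'j': 5, 'f': 6}
m['f'] = 7 → {'c': 8, 's': 1, 'j': 5, 'f': 7}
m['c'] = 2 → {'c': 2, 's': 1, 'j': 5, 'f': 7}
del 'j' → {'c': 2, 's': 1, 'f': 7}
m['f']*m['s'] = 7*1 = 7

7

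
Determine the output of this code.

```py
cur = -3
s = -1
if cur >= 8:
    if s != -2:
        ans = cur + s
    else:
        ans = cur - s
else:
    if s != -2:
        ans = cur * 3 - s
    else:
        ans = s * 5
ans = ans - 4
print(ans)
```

-12

cur=-3, s=-1
cur >= 8 is False; s != -2 is True
→ ans = cur * 3 - s = -8
ans = (-8)-4 = -12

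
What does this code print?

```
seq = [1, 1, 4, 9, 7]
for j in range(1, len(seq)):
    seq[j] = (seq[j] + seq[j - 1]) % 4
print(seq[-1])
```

2

j=1: seq[1] = (1+1)%4 = 2 → [1, 2, 4, 9, 7]
j=2: seq[2] = (4+2)%4 = 2 → [1, 2, 2, 9, 7]
j=3: seq[3] = (9+2)%4 = 3 → [1, 2, 2, 3, 7]
j=4: seq[4] = (7+3)%4 = 2 → [1, 2, 2, 3, 2]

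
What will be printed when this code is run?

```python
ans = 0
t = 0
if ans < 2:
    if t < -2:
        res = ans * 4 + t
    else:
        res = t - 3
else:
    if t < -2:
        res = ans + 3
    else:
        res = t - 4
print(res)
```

ans=0, t=0
ans < 2 is True; t < -2 is False
→ res = t - 3 = -3

-3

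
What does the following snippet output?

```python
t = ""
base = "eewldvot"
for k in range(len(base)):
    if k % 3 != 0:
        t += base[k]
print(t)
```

k=0: skip
k=1: add 'e' → 'e'
k=2: add 'w' → 'ew'
k=3: skip
k=4: add 'd' → 'ewd'
k=5: add 'v' → 'ewdv'
k=6: skip
k=7: add 't' → 'ewdvt'

ewdvt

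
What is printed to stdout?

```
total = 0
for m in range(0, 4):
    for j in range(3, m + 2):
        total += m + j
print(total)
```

18

m=2,j=3: total = 0+5 = 5
m=3,j=3: total = 5+6 = 11
m=3,j=4: total = 11+7 = 18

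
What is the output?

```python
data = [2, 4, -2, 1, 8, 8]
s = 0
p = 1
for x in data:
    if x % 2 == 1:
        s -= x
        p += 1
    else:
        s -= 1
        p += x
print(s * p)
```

-132

x=2: not odd, s = 0-1 = -1; p=3
x=4: not odd, s = (-1)-1 = -2; p=7
x=-2: not odd, s = (-2)-1 = -3; p=5
x=1: odd, s = (-3)-1 = -4; p=6
x=8: not odd, s = (-4)-1 = -5; p=14
x=8: not odd, s = (-5)-1 = -6; p=22
s*p = (-6)*22 = -132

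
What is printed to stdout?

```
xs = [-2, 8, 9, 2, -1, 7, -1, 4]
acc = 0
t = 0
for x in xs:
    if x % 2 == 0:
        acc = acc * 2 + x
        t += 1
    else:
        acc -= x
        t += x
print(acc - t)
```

-40

x=-2: even, acc = 0*2+(-2) = -2; t=1
x=8: even, acc = (-2)*2+8 = 4; t=2
x=9: not even, acc = 4-9 = -5; t=11
x=2: even, acc = (-5)*2+2 = -8; t=12
x=-1: not even, acc = (-8)-(-1) = -7; t=11
x=7: not even, acc = (-7)-7 = -14; t=18
x=-1: not even, acc = (-14)-(-1) = -13; t=17
x=4: even, acc = (-13)*2+4 = -22; t=18
acc-t = (-22)-18 = -40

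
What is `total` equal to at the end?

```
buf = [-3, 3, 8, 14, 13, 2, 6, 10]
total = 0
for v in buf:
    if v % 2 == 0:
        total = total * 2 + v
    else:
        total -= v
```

v=-3: not even, total = 0-(-3) = 3
v=3: not even, total = 3-3 = 0
v=8: even, total = 0*2+8 = 8
v=14: even, total = 8*2+14 = 30
v=13: not even, total = 30-13 = 17
v=2: even, total = 17*2+2 = 36
v=6: even, total = 36*2+6 = 78
v=10: even, total = 78*2+10 = 166

166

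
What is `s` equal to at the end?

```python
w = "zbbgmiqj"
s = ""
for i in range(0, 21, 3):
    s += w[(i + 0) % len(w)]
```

'zgqbmjb'

i=0: add w[0]='z' → 'z'
i=3: add w[3]='g' → 'zg'
i=6: add w[6]='q' → 'zgq'
i=9: add w[1]='b' → 'zgqb'
i=12: add w[4]='m' → 'zgqbm'
i=15: add w[7]='j' → 'zgqbmj'
i=18: add w[2]='b' → 'zgqbmjb'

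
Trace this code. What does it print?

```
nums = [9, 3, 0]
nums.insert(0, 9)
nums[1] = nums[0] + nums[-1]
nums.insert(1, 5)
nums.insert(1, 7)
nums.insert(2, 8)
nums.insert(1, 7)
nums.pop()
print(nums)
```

insert 9 at 0 → [9, 9, 3, 0]
nums[1] = nums[0]+nums[-1] = 9+0 = 9 → [9, 9, 3, 0]
insert 5 at 1 → [9, 5, 9, 3, 0]
insert 7 at 1 → [9, 7, 5, 9, 3, 0]
insert 8 at 2 → [9, 7, 8, 5, 9, 3, 0]
insert 7 at 1 → [9, 7, 7, 8, 5, 9, 3, 0]
pop() removes 0 → [9, 7, 7, 8, 5, 9, 3]

[9, 7, 7, 8, 5, 9, 3]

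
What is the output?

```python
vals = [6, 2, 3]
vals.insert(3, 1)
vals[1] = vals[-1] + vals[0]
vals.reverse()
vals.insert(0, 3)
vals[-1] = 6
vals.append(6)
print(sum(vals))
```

26

insert 1 at 3 → [6, 2, 3, 1]
vals[1] = vals[-1]+vals[0] = 1+6 = 7 → [6, 7, 3, 1]
reverse → [1, 3, 7, 6]
insert 3 at 0 → [3, 1, 3, 7, 6]
vals[-1] = 6 → [3, 1, 3, 7, 6]
append 6 → [3, 1, 3, 7, 6, 6]
sum = 26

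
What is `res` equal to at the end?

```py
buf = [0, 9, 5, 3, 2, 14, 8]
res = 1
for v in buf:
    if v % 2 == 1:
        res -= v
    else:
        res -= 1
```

-20

v=0: not odd, res = 1-1 = 0
v=9: odd, res = 0-9 = -9
v=5: odd, res = (-9)-5 = -14
v=3: odd, res = (-14)-3 = -17
v=2: not odd, res = (-17)-1 = -18
v=14: not odd, res = (-18)-1 = -19
v=8: not odd, res = (-19)-1 = -20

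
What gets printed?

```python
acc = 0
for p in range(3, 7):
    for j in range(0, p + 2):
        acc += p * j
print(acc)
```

p=3,j=0: acc = 0+0 = 0
p=3,j=1: acc = 0+3 = 3
p=3,j=2: acc = 3+6 = 9
p=3,j=3: acc = 9+9 = 18
p=3,j=4: acc = 18+12 = 30
p=4,j=0: acc = 30+0 = 30
p=4,j=1: acc = 30+4 = 34
p=4,j=2: acc = 34+8 = 42
p=4,j=3: acc = 42+12 = 54
p=4,j=4: acc = 54+16 = 70
p=4,j=5: acc = 70+20 = 90
p=5,j=0: acc = 90+0 = 90
p=5,j=1: acc = 90+5 = 95
p=5,j=2: acc = 95+10 = 105
p=5,j=3: acc = 105+15 = 120
p=5,j=4: acc = 120+20 = 140
p=5,j=5: acc = 140+25 = 165
p=5,j=6: acc = 165+30 = 195
p=6,j=0: acc = 195+0 = 195
p=6,j=1: acc = 195+6 = 201
p=6,j=2: acc = 201+12 = 213
p=6,j=3: acc = 213+18 = 231
p=6,j=4: acc = 231+24 = 255
p=6,j=5: acc = 255+30 = 285
p=6,j=6: acc = 285+36 = 321
p=6,j=7: acc = 321+42 = 363

363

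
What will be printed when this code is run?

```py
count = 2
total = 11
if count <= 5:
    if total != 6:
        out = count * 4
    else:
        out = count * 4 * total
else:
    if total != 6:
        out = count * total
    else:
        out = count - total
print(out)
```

count=2, total=11
count <= 5 is True; total != 6 is True
→ out = count * 4 = 8

8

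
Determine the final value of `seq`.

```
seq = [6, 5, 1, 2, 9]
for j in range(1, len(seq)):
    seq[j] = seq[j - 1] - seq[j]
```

[6, 1, 0, -2, -11]

j=1: seq[1] = 6-5 = 1 → [6, 1, 1, 2, 9]
j=2: seq[2] = 1-1 = 0 → [6, 1, 0, 2, 9]
j=3: seq[3] = 0-2 = -2 → [6, 1, 0, -2, 9]
j=4: seq[4] = (-2)-9 = -11 → [6, 1, 0, -2, -11]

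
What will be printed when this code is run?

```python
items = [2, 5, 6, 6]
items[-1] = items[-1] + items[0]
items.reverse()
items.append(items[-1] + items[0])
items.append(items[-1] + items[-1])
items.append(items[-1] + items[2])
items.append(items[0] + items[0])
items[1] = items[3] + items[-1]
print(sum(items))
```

104

items[-1] = items[-1]+items[0] = 6+2 = 8 → [2, 5, 6, 8]
reverse → [8, 6, 5, 2]
append items[-1]+items[0] = 2+8 = 10 → [8, 6, 5, 2, 10]
append items[-1]+items[-1] = 10+10 = 20 → [8, 6, 5, 2, 10, 20]
append items[-1]+items[2] = 20+5 = 25 → [8, 6, 5, 2, 10, 20, 25]
append items[0]+items[0] = 8+8 = 16 → [8, 6, 5, 2, 10, 20, 25, 16]
items[1] = items[3]+items[-1] = 2+16 = 18 → [8, 18, 5, 2, 10, 20, 25, 16]
sum = 104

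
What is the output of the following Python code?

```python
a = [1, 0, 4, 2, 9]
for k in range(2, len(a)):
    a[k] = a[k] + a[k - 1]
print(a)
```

[1, 0, 4, 6, 15]

k=2: a[2] = 4+0 = 4 → [1, 0, 4, 2, 9]
k=3: a[3] = 2+4 = 6 → [1, 0, 4, 6, 9]
k=4: a[4] = 9+6 = 15 → [1, 0, 4, 6, 15]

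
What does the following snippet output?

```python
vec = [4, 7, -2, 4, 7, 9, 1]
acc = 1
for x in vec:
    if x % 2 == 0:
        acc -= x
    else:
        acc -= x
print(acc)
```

-29

x=4: even, acc = 1-4 = -3
x=7: not even, acc = (-3)-7 = -10
x=-2: even, acc = (-10)-(-2) = -8
x=4: even, acc = (-8)-4 = -12
x=7: not even, acc = (-12)-7 = -19
x=9: not even, acc = (-19)-9 = -28
x=1: not even, acc = (-28)-1 = -29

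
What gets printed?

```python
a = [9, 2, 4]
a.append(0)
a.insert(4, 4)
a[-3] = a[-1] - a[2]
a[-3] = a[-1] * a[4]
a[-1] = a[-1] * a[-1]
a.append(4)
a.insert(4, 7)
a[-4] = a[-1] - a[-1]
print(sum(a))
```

54

append 0 → [9, 2, 4, 0]
insert 4 at 4 → [9, 2, 4, 0, 4]
a[-3] = a[-1]-a[2] = 4-4 = 0 → [9, 2, 0, 0, 4]
a[-3] = a[-1]*a[4] = 4*4 = 16 → [9, 2, 16, 0, 4]
a[-1] = a[-1]*a[-1] = 4*4 = 16 → [9, 2, 16, 0, 16]
append 4 → [9, 2, 16, 0, 16, 4]
insert 7 at 4 → [9, 2, 16, 0, 7, 16, 4]
a[-4] = a[-1]-a[-1] = 4-4 = 0 → [9, 2, 16, 0, 7, 16, 4]
sum = 54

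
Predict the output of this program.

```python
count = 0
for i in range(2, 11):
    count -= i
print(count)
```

i=2: count = 0-2 = -2
i=3: count = (-2)-3 = -5
i=4: count = (-5)-4 = -9
i=5: count = (-9)-5 = -14
i=6: count = (-14)-6 = -20
i=7: count = (-20)-7 = -27
i=8: count = (-27)-8 = -35
i=9: count = (-35)-9 = -44
i=10: count = (-44)-10 = -54

-54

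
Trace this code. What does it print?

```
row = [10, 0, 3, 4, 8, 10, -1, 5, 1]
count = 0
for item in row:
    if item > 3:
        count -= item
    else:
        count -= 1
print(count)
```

item=10: >3, count = 0-10 = -10
item=0: not >3, count = (-10)-1 = -11
item=3: not >3, count = (-11)-1 = -12
item=4: >3, count = (-12)-4 = -16
item=8: >3, count = (-16)-8 = -24
item=10: >3, count = (-24)-10 = -34
item=-1: not >3, count = (-34)-1 = -35
item=5: >3, count = (-35)-5 = -40
item=1: not >3, count = (-40)-1 = -41

-41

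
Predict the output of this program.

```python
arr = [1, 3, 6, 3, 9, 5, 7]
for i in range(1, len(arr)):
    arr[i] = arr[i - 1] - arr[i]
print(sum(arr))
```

-97

i=1: arr[1] = 1-3 = -2 → [1, -2, 6, 3, 9, 5, 7]
i=2: arr[2] = (-2)-6 = -8 → [1, -2, -8, 3, 9, 5, 7]
i=3: arr[3] = (-8)-3 = -11 → [1, -2, -8, -11, 9, 5, 7]
i=4: arr[4] = (-11)-9 = -20 → [1, -2, -8, -11, -20, 5, 7]
i=5: arr[5] = (-20)-5 = -25 → [1, -2, -8, -11, -20, -25, 7]
i=6: arr[6] = (-25)-7 = -32 → [1, -2, -8, -11, -20, -25, -32]
sum = -97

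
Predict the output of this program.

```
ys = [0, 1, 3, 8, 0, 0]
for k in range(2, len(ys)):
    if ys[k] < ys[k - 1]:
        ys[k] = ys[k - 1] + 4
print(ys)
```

k=2: 3>=1, unchanged → [0, 1, 3, 8, 0, 0]
k=3: 8>=3, unchanged → [0, 1, 3, 8, 0, 0]
k=4: 0<8, ys[4] = 8+4 = 12 → [0, 1, 3, 8, 12, 0]
k=5: 0<12, ys[5] = 12+4 = 16 → [0, 1, 3, 8, 12, 16]

[0, 1, 3, 8, 12, 16]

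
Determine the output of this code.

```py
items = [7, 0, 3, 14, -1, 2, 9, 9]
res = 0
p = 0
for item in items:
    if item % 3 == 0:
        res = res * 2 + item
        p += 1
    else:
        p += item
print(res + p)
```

item=7: not %3==0; p=7
item=0: %3==0, res = 0*2+0 = 0; p=8
item=3: %3==0, res = 0*2+3 = 3; p=9
item=14: not %3==0; p=23
item=-1: not %3==0; p=22
item=2: not %3==0; p=24
item=9: %3==0, res = 3*2+9 = 15; p=25
item=9: %3==0, res = 15*2+9 = 39; p=26
res+p = 39+26 = 65

65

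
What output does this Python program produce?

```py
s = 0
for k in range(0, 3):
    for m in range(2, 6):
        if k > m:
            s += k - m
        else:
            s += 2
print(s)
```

k=0,m=2: not 0>2, s = 0+2 = 2
k=0,m=3: not 0>3, s = 2+2 = 4
k=0,m=4: not 0>4, s = 4+2 = 6
k=0,m=5: not 0>5, s = 6+2 = 8
k=1,m=2: not 1>2, s = 8+2 = 10
k=1,m=3: not 1>3, s = 10+2 = 12
k=1,m=4: not 1>4, s = 12+2 = 14
k=1,m=5: not 1>5, s = 14+2 = 16
k=2,m=2: not 2>2, s = 16+2 = 18
k=2,m=3: not 2>3, s = 18+2 = 20
k=2,m=4: not 2>4, s = 20+2 = 22
k=2,m=5: not 2>5, s = 22+2 = 24

24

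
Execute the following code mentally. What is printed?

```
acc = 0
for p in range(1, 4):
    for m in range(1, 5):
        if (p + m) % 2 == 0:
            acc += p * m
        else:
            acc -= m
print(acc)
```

p=1,m=1: even sum, acc = 0+1 = 1
p=1,m=2: odd sum, acc = 1-2 = -1
p=1,m=3: even sum, acc = (-1)+3 = 2
p=1,m=4: odd sum, acc = 2-4 = -2
p=2,m=1: odd sum, acc = (-2)-1 = -3
p=2,m=2: even sum, acc = (-3)+4 = 1
p=2,m=3: odd sum, acc = 1-3 = -2
p=2,m=4: even sum, acc = (-2)+8 = 6
p=3,m=1: even sum, acc = 6+3 = 9
p=3,m=2: odd sum, acc = 9-2 = 7
p=3,m=3: even sum, acc = 7+9 = 16
p=3,m=4: odd sum, acc = 16-4 = 12

12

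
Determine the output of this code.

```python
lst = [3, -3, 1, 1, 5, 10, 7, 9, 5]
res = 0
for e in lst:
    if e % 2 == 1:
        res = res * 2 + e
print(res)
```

e=3: odd, res = 0*2+3 = 3
e=-3: odd, res = 3*2+(-3) = 3
e=1: odd, res = 3*2+1 = 7
e=1: odd, res = 7*2+1 = 15
e=5: odd, res = 15*2+5 = 35
e=10: not odd
e=7: odd, res = 35*2+7 = 77
e=9: odd, res = 77*2+9 = 163
e=5: odd, res = 163*2+5 = 331

331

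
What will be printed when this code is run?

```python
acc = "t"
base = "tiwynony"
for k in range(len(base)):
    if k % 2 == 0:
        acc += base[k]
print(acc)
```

k=0: add 't' → 'tt'
k=1: skip
k=2: add 'w' → 'ttw'
k=3: skip
k=4: add 'n' → 'ttwn'
k=5: skip
k=6: add 'n' → 'ttwnn'
k=7: skip

ttwnn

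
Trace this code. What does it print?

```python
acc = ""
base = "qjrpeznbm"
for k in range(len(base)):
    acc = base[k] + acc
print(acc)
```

k=0: prepend 'q' → 'q'
k=1: prepend 'j' → 'jq'
k=2: prepend 'r' → 'rjq'
k=3: prepend 'p' → 'prjq'
k=4: prepend 'e' → 'eprjq'
k=5: prepend 'z' → 'zeprjq'
k=6: prepend 'n' → 'nzeprjq'
k=7: prepend 'b' → 'bnzeprjq'
k=8: prepend 'm' → 'mbnzeprjq'

mbnzeprjq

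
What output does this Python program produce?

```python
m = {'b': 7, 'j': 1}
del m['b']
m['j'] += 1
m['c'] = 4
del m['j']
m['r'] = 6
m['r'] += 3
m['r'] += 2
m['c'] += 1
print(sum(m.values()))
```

del 'b' → {'j': 1}
m['j'] = 1+1 = 2 → {'j': 2}
m['c'] = 4 → {'j': 2, 'c': 4}
del 'j' → {'c': 4}
m['r'] = 6 → {'c': 4, 'r': 6}
m['r'] = 6+3 = 9 → {'c': 4, 'r': 9}
m['r'] = 9+2 = 11 → {'c': 4, 'r': 11}
m['c'] = 4+1 = 5 → {'c': 5, 'r': 11}
sum of values = 16

16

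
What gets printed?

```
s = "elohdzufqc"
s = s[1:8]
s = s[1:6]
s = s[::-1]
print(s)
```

uzdho

slice [1:8] → 'lohdzuf'
slice [1:6] → 'ohdzu'
reverse → 'uzdho'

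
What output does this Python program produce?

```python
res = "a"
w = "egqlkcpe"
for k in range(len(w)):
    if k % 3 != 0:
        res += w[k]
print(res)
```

agqkce

k=0: skip
k=1: add 'g' → 'ag'
k=2: add 'q' → 'agq'
k=3: skip
k=4: add 'k' → 'agqk'
k=5: add 'c' → 'agqkc'
k=6: skip
k=7: add 'e' → 'agqkce'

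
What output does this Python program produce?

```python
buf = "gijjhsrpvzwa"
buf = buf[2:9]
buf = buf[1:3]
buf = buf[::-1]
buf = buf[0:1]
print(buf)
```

h

slice [2:9] → 'jjhsrpv'
slice [1:3] → 'jh'
reverse → 'hj'
slice [0:1] → 'h'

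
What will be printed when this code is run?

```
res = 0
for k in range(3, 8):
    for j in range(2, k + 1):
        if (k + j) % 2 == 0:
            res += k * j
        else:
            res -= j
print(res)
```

219

k=3,j=2: odd sum, res = 0-2 = -2
k=3,j=3: even sum, res = (-2)+9 = 7
k=4,j=2: even sum, res = 7+8 = 15
k=4,j=3: odd sum, res = 15-3 = 12
k=4,j=4: even sum, res = 12+16 = 28
k=5,j=2: odd sum, res = 28-2 = 26
k=5,j=3: even sum, res = 26+15 = 41
k=5,j=4: odd sum, res = 41-4 = 37
k=5,j=5: even sum, res = 37+25 = 62
k=6,j=2: even sum, res = 62+12 = 74
k=6,j=3: odd sum, res = 74-3 = 71
k=6,j=4: even sum, res = 71+24 = 95
k=6,j=5: odd sum, res = 95-5 = 90
k=6,j=6: even sum, res = 90+36 = 126
k=7,j=2: odd sum, res = 126-2 = 124
k=7,j=3: even sum, res = 124+21 = 145
k=7,j=4: odd sum, res = 145-4 = 141
k=7,j=5: even sum, res = 141+35 = 176
k=7,j=6: odd sum, res = 176-6 = 170
k=7,j=7: even sum, res = 170+49 = 219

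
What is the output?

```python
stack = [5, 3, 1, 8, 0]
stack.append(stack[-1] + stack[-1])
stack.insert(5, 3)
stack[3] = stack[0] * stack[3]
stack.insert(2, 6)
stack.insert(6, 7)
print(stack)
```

append stack[-1]+stack[-1] = 0+0 = 0 → [5, 3, 1, 8, 0, 0]
insert 3 at 5 → [5, 3, 1, 8, 0, 3, 0]
stack[3] = stack[0]*stack[3] = 5*8 = 40 → [5, 3, 1, 40, 0, 3, 0]
insert 6 at 2 → [5, 3, 6, 1, 40, 0, 3, 0]
insert 7 at 6 → [5, 3, 6, 1, 40, 0, 7, 3, 0]

[5, 3, 6, 1, 40, 0, 7, 3, 0]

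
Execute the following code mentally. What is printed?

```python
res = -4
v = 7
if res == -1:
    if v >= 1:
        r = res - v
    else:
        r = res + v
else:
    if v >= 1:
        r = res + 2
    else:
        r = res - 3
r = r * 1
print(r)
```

-2

res=-4, v=7
res == -1 is False; v >= 1 is True
→ r = res + 2 = -2
r = (-2)*1 = -2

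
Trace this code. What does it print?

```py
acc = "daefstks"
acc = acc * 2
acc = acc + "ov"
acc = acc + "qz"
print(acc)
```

repeat ×2 → 'daefstksdaefstks'
+ 'ov' → 'daefstksdaefstksov'
+ 'qz' → 'daefstksdaefstksovqz'

daefstksdaefstksovqz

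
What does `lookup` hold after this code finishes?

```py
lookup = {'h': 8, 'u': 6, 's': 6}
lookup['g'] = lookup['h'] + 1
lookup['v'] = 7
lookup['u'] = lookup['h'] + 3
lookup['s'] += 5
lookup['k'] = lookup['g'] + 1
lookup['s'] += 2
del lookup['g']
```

{'h': 8, 'u': 11, 's': 13, 'v': 7, 'k': 10}

lookup['g'] = lookup['h']+1 = 9 → {'h': 8, 'u': 6, 's': 6, 'g': 9}
lookup['v'] = 7 → {'h': 8, 'u': 6, 's': 6, 'g': 9, 'v': 7}
lookup['u'] = lookup['h']+3 = 11 → {'h': 8, 'u': 11, 's': 6, 'g': 9, 'v': 7}
lookup['s'] = 6+5 = 11 → {'h': 8, 'u': 11, 's': 11, 'g': 9, 'v': 7}
lookup['k'] = lookup['g']+1 = 10 → {'h': 8, 'u': 11, 's': 11, 'g': 9, 'v': 7, 'k': 10}
lookup['s'] = 11+2 = 13 → {'h': 8, 'u': 11, 's': 13, 'g': 9, 'v': 7, 'k': 10}
del 'g' → {'h': 8, 'u': 11, 's': 13, 'v': 7, 'k': 10}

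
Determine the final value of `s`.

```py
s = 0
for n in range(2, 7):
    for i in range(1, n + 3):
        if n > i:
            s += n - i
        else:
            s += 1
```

50

n=2,i=1: 2>1, s = 0+1 = 1
n=2,i=2: not 2>2, s = 1+1 = 2
n=2,i=3: not 2>3, s = 2+1 = 3
n=2,i=4: not 2>4, s = 3+1 = 4
n=3,i=1: 3>1, s = 4+2 = 6
n=3,i=2: 3>2, s = 6+1 = 7
n=3,i=3: not 3>3, s = 7+1 = 8
n=3,i=4: not 3>4, s = 8+1 = 9
n=3,i=5: not 3>5, s = 9+1 = 10
n=4,i=1: 4>1, s = 10+3 = 13
n=4,i=2: 4>2, s = 13+2 = 15
n=4,i=3: 4>3, s = 15+1 = 16
n=4,i=4: not 4>4, s = 16+1 = 17
n=4,i=5: not 4>5, s = 17+1 = 18
n=4,i=6: not 4>6, s = 18+1 = 19
n=5,i=1: 5>1, s = 19+4 = 23
n=5,i=2: 5>2, s = 23+3 = 26
n=5,i=3: 5>3, s = 26+2 = 28
n=5,i=4: 5>4, s = 28+1 = 29
n=5,i=5: not 5>5, s = 29+1 = 30
n=5,i=6: not 5>6, s = 30+1 = 31
n=5,i=7: not 5>7, s = 31+1 = 32
n=6,i=1: 6>1, s = 32+5 = 37
n=6,i=2: 6>2, s = 37+4 = 41
n=6,i=3: 6>3, s = 41+3 = 44
n=6,i=4: 6>4, s = 44+2 = 46
n=6,i=5: 6>5, s = 46+1 = 47
n=6,i=6: not 6>6, s = 47+1 = 48
n=6,i=7: not 6>7, s = 48+1 = 49
n=6,i=8: not 6>8, s = 49+1 = 50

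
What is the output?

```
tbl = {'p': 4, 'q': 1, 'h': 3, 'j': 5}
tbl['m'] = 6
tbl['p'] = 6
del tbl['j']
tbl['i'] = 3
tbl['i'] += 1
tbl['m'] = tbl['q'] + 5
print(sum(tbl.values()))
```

tbl['m'] = 6 → {'p': 4, 'q': 1, 'h': 3, 'j': 5, 'm': 6}
tbl['p'] = 6 → {'p': 6, 'q': 1, 'h': 3, 'j': 5, 'm': 6}
del 'j' → {'p': 6, 'q': 1, 'h': 3, 'm': 6}
tbl['i'] = 3 → {'p': 6, 'q': 1, 'h': 3, 'm': 6, 'i': 3}
tbl['i'] = 3+1 = 4 → {'p': 6, 'q': 1, 'h': 3, 'm': 6, 'i': 4}
tbl['m'] = tbl['q']+5 = 6 → {'p': 6, 'q': 1, 'h': 3, 'm': 6, 'i': 4}
sum of values = 20

20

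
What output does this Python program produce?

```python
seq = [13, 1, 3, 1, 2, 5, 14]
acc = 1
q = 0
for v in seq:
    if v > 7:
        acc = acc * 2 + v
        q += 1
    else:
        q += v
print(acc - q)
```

30

v=13: >7, acc = 1*2+13 = 15; q=1
v=1: not >7; q=2
v=3: not >7; q=5
v=1: not >7; q=6
v=2: not >7; q=8
v=5: not >7; q=13
v=14: >7, acc = 15*2+14 = 44; q=14
acc-q = 44-14 = 30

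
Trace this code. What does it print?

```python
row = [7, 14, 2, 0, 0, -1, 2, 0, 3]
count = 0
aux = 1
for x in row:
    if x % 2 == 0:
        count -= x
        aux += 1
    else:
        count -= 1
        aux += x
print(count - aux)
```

-37

x=7: not even, count = 0-1 = -1; aux=8
x=14: even, count = (-1)-14 = -15; aux=9
x=2: even, count = (-15)-2 = -17; aux=10
x=0: even, count = (-17)-0 = -17; aux=11
x=0: even, count = (-17)-0 = -17; aux=12
x=-1: not even, count = (-17)-1 = -18; aux=11
x=2: even, count = (-18)-2 = -20; aux=12
x=0: even, count = (-20)-0 = -20; aux=13
x=3: not even, count = (-20)-1 = -21; aux=16
count-aux = (-21)-16 = -37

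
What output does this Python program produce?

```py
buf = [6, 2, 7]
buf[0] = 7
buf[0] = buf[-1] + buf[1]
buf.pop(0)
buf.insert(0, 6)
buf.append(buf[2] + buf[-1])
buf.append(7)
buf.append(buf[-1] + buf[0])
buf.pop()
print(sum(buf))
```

buf[0] = 7 → [7, 2, 7]
buf[0] = buf[-1]+buf[1] = 7+2 = 9 → [9, 2, 7]
pop(0) removes 9 → [2, 7]
insert 6 at 0 → [6, 2, 7]
append buf[2]+buf[-1] = 7+7 = 14 → [6, 2, 7, 14]
append 7 → [6, 2, 7, 14, 7]
append buf[-1]+buf[0] = 7+6 = 13 → [6, 2, 7, 14, 7, 13]
pop() removes 13 → [6, 2, 7, 14, 7]
sum = 36

36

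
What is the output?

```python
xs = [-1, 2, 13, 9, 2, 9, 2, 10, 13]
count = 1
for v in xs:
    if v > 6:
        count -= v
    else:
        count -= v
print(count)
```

v=-1: not >6, count = 1-(-1) = 2
v=2: not >6, count = 2-2 = 0
v=13: >6, count = 0-13 = -13
v=9: >6, count = (-13)-9 = -22
v=2: not >6, count = (-22)-2 = -24
v=9: >6, count = (-24)-9 = -33
v=2: not >6, count = (-33)-2 = -35
v=10: >6, count = (-35)-10 = -45
v=13: >6, count = (-45)-13 = -58

-58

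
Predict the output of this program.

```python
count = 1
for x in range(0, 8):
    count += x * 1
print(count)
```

x=0: count = 1+0*1 = 1
x=1: count = 1+1*1 = 2
x=2: count = 2+2*1 = 4
x=3: count = 4+3*1 = 7
x=4: count = 7+4*1 = 11
x=5: count = 11+5*1 = 16
x=6: count = 16+6*1 = 22
x=7: count = 22+7*1 = 29

29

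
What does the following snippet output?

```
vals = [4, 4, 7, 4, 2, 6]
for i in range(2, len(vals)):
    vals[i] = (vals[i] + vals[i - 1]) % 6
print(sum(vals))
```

i=2: vals[2] = (7+4)%6 = 5 → [4, 4, 5, 4, 2, 6]
i=3: vals[3] = (4+5)%6 = 3 → [4, 4, 5, 3, 2, 6]
i=4: vals[4] = (2+3)%6 = 5 → [4, 4, 5, 3, 5, 6]
i=5: vals[5] = (6+5)%6 = 5 → [4, 4, 5, 3, 5, 5]
sum = 26

26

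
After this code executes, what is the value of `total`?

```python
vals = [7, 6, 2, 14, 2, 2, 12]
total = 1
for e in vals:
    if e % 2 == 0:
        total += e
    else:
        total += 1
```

40

e=7: not even, total = 1+1 = 2
e=6: even, total = 2+6 = 8
e=2: even, total = 8+2 = 10
e=14: even, total = 10+14 = 24
e=2: even, total = 24+2 = 26
e=2: even, total = 26+2 = 28
e=12: even, total = 28+12 = 40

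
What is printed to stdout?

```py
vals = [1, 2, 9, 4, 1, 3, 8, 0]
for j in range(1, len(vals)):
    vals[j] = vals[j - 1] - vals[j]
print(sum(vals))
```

j=1: vals[1] = 1-2 = -1 → [1, -1, 9, 4, 1, 3, 8, 0]
j=2: vals[2] = (-1)-9 = -10 → [1, -1, -10, 4, 1, 3, 8, 0]
j=3: vals[3] = (-10)-4 = -14 → [1, -1, -10, -14, 1, 3, 8, 0]
j=4: vals[4] = (-14)-1 = -15 → [1, -1, -10, -14, -15, 3, 8, 0]
j=5: vals[5] = (-15)-3 = -18 → [1, -1, -10, -14, -15, -18, 8, 0]
j=6: vals[6] = (-18)-8 = -26 → [1, -1, -10, -14, -15, -18, -26, 0]
j=7: vals[7] = (-26)-0 = -26 → [1, -1, -10, -14, -15, -18, -26, -26]
sum = -109

-109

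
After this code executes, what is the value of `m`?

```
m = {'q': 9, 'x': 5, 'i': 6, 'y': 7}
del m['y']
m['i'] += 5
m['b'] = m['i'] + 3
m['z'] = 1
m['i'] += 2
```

{'q': 9, 'x': 5, 'i': 13, 'b': 14, 'z': 1}

del 'y' → {'q': 9, 'x': 5, 'i': 6}
m['i'] = 6+5 = 11 → {'q': 9, 'x': 5, 'i': 11}
m['b'] = m['i']+3 = 14 → {'q': 9, 'x': 5, 'i': 11, 'b': 14}
m['z'] = 1 → {'q': 9, 'x': 5, 'i': 11, 'b': 14, 'z': 1}
m['i'] = 11+2 = 13 → {'q': 9, 'x': 5, 'i': 13, 'b': 14, 'z': 1}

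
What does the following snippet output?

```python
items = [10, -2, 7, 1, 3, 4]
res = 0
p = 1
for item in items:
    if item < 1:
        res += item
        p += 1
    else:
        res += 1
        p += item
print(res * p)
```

81

item=10: not <1, res = 0+1 = 1; p=11
item=-2: <1, res = 1+(-2) = -1; p=12
item=7: not <1, res = (-1)+1 = 0; p=19
item=1: not <1, res = 0+1 = 1; p=20
item=3: not <1, res = 1+1 = 2; p=23
item=4: not <1, res = 2+1 = 3; p=27
res*p = 3*27 = 81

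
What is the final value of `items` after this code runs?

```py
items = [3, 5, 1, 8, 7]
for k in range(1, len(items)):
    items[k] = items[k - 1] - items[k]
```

k=1: items[1] = 3-5 = -2 → [3, -2, 1, 8, 7]
k=2: items[2] = (-2)-1 = -3 → [3, -2, -3, 8, 7]
k=3: items[3] = (-3)-8 = -11 → [3, -2, -3, -11, 7]
k=4: items[4] = (-11)-7 = -18 → [3, -2, -3, -11, -18]

[3, -2, -3, -11, -18]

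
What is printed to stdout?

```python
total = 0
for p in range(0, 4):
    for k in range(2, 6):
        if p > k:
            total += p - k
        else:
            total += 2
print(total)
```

p=0,k=2: not 0>2, total = 0+2 = 2
p=0,k=3: not 0>3, total = 2+2 = 4
p=0,k=4: not 0>4, total = 4+2 = 6
p=0,k=5: not 0>5, total = 6+2 = 8
p=1,k=2: not 1>2, total = 8+2 = 10
p=1,k=3: not 1>3, total = 10+2 = 12
p=1,k=4: not 1>4, total = 12+2 = 14
p=1,k=5: not 1>5, total = 14+2 = 16
p=2,k=2: not 2>2, total = 16+2 = 18
p=2,k=3: not 2>3, total = 18+2 = 20
p=2,k=4: not 2>4, total = 20+2 = 22
p=2,k=5: not 2>5, total = 22+2 = 24
p=3,k=2: 3>2, total = 24+1 = 25
p=3,k=3: not 3>3, total = 25+2 = 27
p=3,k=4: not 3>4, total = 27+2 = 29
p=3,k=5: not 3>5, total = 29+2 = 31

31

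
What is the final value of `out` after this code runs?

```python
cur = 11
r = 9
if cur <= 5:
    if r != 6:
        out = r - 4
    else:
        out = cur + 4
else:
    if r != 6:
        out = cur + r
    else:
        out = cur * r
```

cur=11, r=9
cur <= 5 is False; r != 6 is True
→ out = cur + r = 20

20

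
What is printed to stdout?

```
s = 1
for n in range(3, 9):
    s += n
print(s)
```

n=3: s = 1+3 = 4
n=4: s = 4+4 = 8
n=5: s = 8+5 = 13
n=6: s = 13+6 = 19
n=7: s = 19+7 = 26
n=8: s = 26+8 = 34

34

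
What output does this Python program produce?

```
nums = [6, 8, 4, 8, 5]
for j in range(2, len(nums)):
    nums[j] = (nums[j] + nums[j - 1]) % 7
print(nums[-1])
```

4

j=2: nums[2] = (4+8)%7 = 5 → [6, 8, 5, 8, 5]
j=3: nums[3] = (8+5)%7 = 6 → [6, 8, 5, 6, 5]
j=4: nums[4] = (5+6)%7 = 4 → [6, 8, 5, 6, 4]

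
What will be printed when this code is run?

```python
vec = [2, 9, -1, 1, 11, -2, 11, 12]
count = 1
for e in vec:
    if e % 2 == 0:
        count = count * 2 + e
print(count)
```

e=2: even, count = 1*2+2 = 4
e=9: not even
e=-1: not even
e=1: not even
e=11: not even
e=-2: even, count = 4*2+(-2) = 6
e=11: not even
e=12: even, count = 6*2+12 = 24

24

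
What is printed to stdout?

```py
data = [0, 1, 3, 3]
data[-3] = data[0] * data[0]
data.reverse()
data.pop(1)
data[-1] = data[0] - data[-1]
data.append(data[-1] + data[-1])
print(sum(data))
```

12

data[-3] = data[0]*data[0] = 0*0 = 0 → [0, 0, 3, 3]
reverse → [3, 3, 0, 0]
pop(1) removes 3 → [3, 0, 0]
data[-1] = data[0]-data[-1] = 3-0 = 3 → [3, 0, 3]
append data[-1]+data[-1] = 3+3 = 6 → [3, 0, 3, 6]
sum = 12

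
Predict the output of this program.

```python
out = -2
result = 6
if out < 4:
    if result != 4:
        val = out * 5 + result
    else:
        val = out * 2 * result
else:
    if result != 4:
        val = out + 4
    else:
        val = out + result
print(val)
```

-4

out=-2, result=6
out < 4 is True; result != 4 is True
→ val = out * 5 + result = -4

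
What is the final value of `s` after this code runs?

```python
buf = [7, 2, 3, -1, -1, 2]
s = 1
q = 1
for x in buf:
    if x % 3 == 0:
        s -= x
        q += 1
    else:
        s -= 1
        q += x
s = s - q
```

-18

x=7: not %3==0, s = 1-1 = 0; q=8
x=2: not %3==0, s = 0-1 = -1; q=10
x=3: %3==0, s = (-1)-3 = -4; q=11
x=-1: not %3==0, s = (-4)-1 = -5; q=10
x=-1: not %3==0, s = (-5)-1 = -6; q=9
x=2: not %3==0, s = (-6)-1 = -7; q=11
s-q = (-7)-11 = -18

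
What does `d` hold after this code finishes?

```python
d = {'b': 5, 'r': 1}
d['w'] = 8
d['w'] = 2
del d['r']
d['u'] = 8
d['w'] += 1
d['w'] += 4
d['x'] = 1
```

d['w'] = 8 → {'b': 5, 'r': 1, 'w': 8}
d['w'] = 2 → {'b': 5, 'r': 1, 'w': 2}
del 'r' → {'b': 5, 'w': 2}
d['u'] = 8 → {'b': 5, 'w': 2, 'u': 8}
d['w'] = 2+1 = 3 → {'b': 5, 'w': 3, 'u': 8}
d['w'] = 3+4 = 7 → {'b': 5, 'w': 7, 'u': 8}
d['x'] = 1 → {'b': 5, 'w': 7, 'u': 8, 'x': 1}

{'b': 5, 'w': 7, 'u': 8, 'x': 1}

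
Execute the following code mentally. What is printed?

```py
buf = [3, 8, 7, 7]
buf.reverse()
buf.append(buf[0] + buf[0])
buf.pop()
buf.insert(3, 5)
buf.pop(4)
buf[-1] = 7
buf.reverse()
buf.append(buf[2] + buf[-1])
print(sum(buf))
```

43

reverse → [7, 7, 8, 3]
append buf[0]+buf[0] = 7+7 = 14 → [7, 7, 8, 3, 14]
pop() removes 14 → [7, 7, 8, 3]
insert 5 at 3 → [7, 7, 8, 5, 3]
pop(4) removes 3 → [7, 7, 8, 5]
buf[-1] = 7 → [7, 7, 8, 7]
reverse → [7, 8, 7, 7]
append buf[2]+buf[-1] = 7+7 = 14 → [7, 8, 7, 7, 14]
sum = 43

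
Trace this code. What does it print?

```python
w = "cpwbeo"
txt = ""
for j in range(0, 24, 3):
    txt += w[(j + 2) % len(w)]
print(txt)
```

j=0: add w[2]='w' → 'w'
j=3: add w[5]='o' → 'wo'
j=6: add w[2]='w' → 'wow'
j=9: add w[5]='o' → 'wowo'
j=12: add w[2]='w' → 'wowow'
j=15: add w[5]='o' → 'wowowo'
j=18: add w[2]='w' → 'wowowow'
j=21: add w[5]='o' → 'wowowowo'

wowowowo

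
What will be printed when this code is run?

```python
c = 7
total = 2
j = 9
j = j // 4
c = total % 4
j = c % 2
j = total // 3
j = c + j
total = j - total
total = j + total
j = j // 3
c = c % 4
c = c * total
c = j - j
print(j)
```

j = 9//4 = 2
c = 2%4 = 2
j = 2%2 = 0
j = 2//3 = 0
j = 2+0 = 2
total = 2-2 = 0
total = 2+0 = 2
j = 2//3 = 0
c = 2%4 = 2
c = 2*2 = 4
c = 0-0 = 0

0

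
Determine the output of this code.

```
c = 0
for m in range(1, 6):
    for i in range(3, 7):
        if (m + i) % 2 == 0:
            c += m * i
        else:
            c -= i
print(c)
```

86

m=1,i=3: even sum, c = 0+3 = 3
m=1,i=4: odd sum, c = 3-4 = -1
m=1,i=5: even sum, c = (-1)+5 = 4
m=1,i=6: odd sum, c = 4-6 = -2
m=2,i=3: odd sum, c = (-2)-3 = -5
m=2,i=4: even sum, c = (-5)+8 = 3
m=2,i=5: odd sum, c = 3-5 = -2
m=2,i=6: even sum, c = (-2)+12 = 10
m=3,i=3: even sum, c = 10+9 = 19
m=3,i=4: odd sum, c = 19-4 = 15
m=3,i=5: even sum, c = 15+15 = 30
m=3,i=6: odd sum, c = 30-6 = 24
m=4,i=3: odd sum, c = 24-3 = 21
m=4,i=4: even sum, c = 21+16 = 37
m=4,i=5: odd sum, c = 37-5 = 32
m=4,i=6: even sum, c = 32+24 = 56
m=5,i=3: even sum, c = 56+15 = 71
m=5,i=4: odd sum, c = 71-4 = 67
m=5,i=5: even sum, c = 67+25 = 92
m=5,i=6: odd sum, c = 92-6 = 86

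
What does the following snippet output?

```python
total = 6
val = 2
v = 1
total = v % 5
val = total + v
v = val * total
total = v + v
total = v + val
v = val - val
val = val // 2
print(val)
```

total = 1%5 = 1
val = 1+1 = 2
v = 2*1 = 2
total = 2+2 = 4
total = 2+2 = 4
v = 2-2 = 0
val = 2//2 = 1

1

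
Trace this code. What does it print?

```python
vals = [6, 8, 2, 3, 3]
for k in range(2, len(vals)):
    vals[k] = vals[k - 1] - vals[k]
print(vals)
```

[6, 8, 6, 3, 0]

k=2: vals[2] = 8-2 = 6 → [6, 8, 6, 3, 3]
k=3: vals[3] = 6-3 = 3 → [6, 8, 6, 3, 3]
k=4: vals[4] = 3-3 = 0 → [6, 8, 6, 3, 0]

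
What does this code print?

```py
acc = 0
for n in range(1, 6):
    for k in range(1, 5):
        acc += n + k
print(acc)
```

n=1,k=1: acc = 0+2 = 2
n=1,k=2: acc = 2+3 = 5
n=1,k=3: acc = 5+4 = 9
n=1,k=4: acc = 9+5 = 14
n=2,k=1: acc = 14+3 = 17
n=2,k=2: acc = 17+4 = 21
n=2,k=3: acc = 21+5 = 26
n=2,k=4: acc = 26+6 = 32
n=3,k=1: acc = 32+4 = 36
n=3,k=2: acc = 36+5 = 41
n=3,k=3: acc = 41+6 = 47
n=3,k=4: acc = 47+7 = 54
n=4,k=1: acc = 54+5 = 59
n=4,k=2: acc = 59+6 = 65
n=4,k=3: acc = 65+7 = 72
n=4,k=4: acc = 72+8 = 80
n=5,k=1: acc = 80+6 = 86
n=5,k=2: acc = 86+7 = 93
n=5,k=3: acc = 93+8 = 101
n=5,k=4: acc = 101+9 = 110

110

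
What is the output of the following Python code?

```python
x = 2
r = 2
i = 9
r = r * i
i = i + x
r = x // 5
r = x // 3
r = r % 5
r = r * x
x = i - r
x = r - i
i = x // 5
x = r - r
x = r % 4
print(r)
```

0

r = 2*9 = 18
i = 9+2 = 11
r = 2//5 = 0
r = 2//3 = 0
r = 0%5 = 0
r = 0*2 = 0
x = 11-0 = 11
x = 0-11 = -11
i = (-11)//5 = -3
x = 0-0 = 0
x = 0%4 = 0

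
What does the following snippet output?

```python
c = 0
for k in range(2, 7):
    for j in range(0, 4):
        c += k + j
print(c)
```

110

k=2,j=0: c = 0+2 = 2
k=2,j=1: c = 2+3 = 5
k=2,j=2: c = 5+4 = 9
k=2,j=3: c = 9+5 = 14
k=3,j=0: c = 14+3 = 17
k=3,j=1: c = 17+4 = 21
k=3,j=2: c = 21+5 = 26
k=3,j=3: c = 26+6 = 32
k=4,j=0: c = 32+4 = 36
k=4,j=1: c = 36+5 = 41
k=4,j=2: c = 41+6 = 47
k=4,j=3: c = 47+7 = 54
k=5,j=0: c = 54+5 = 59
k=5,j=1: c = 59+6 = 65
k=5,j=2: c = 65+7 = 72
k=5,j=3: c = 72+8 = 80
k=6,j=0: c = 80+6 = 86
k=6,j=1: c = 86+7 = 93
k=6,j=2: c = 93+8 = 101
k=6,j=3: c = 101+9 = 110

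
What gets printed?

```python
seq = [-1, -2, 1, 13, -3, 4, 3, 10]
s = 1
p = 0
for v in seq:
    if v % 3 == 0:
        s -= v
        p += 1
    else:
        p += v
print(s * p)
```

27

v=-1: not %3==0; p=-1
v=-2: not %3==0; p=-3
v=1: not %3==0; p=-2
v=13: not %3==0; p=11
v=-3: %3==0, s = 1-(-3) = 4; p=12
v=4: not %3==0; p=16
v=3: %3==0, s = 4-3 = 1; p=17
v=10: not %3==0; p=27
s*p = 1*27 = 27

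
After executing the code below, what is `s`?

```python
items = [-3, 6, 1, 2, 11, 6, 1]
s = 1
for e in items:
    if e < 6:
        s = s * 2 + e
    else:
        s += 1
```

e=-3: <6, s = 1*2+(-3) = -1
e=6: not <6, s = (-1)+1 = 0
e=1: <6, s = 0*2+1 = 1
e=2: <6, s = 1*2+2 = 4
e=11: not <6, s = 4+1 = 5
e=6: not <6, s = 5+1 = 6
e=1: <6, s = 6*2+1 = 13

13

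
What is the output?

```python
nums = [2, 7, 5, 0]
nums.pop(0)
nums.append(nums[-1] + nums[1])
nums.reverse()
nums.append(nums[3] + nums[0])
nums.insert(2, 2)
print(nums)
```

[5, 0, 2, 5, 7, 12]

pop(0) removes 2 → [7, 5, 0]
append nums[-1]+nums[1] = 0+5 = 5 → [7, 5, 0, 5]
reverse → [5, 0, 5, 7]
append nums[3]+nums[0] = 7+5 = 12 → [5, 0, 5, 7, 12]
insert 2 at 2 → [5, 0, 2, 5, 7, 12]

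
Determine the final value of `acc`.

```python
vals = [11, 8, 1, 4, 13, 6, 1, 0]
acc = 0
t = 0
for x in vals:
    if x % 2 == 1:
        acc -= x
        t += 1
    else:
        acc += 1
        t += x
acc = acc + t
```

0

x=11: odd, acc = 0-11 = -11; t=1
x=8: not odd, acc = (-11)+1 = -10; t=9
x=1: odd, acc = (-10)-1 = -11; t=10
x=4: not odd, acc = (-11)+1 = -10; t=14
x=13: odd, acc = (-10)-13 = -23; t=15
x=6: not odd, acc = (-23)+1 = -22; t=21
x=1: odd, acc = (-22)-1 = -23; t=22
x=0: not odd, acc = (-23)+1 = -22; t=22
acc+t = (-22)+22 = 0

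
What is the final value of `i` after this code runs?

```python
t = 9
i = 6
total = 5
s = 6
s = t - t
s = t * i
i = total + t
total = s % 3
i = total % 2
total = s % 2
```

0

s = 9-9 = 0
s = 9*6 = 54
i = 5+9 = 14
total = 54%3 = 0
i = 0%2 = 0
total = 54%2 = 0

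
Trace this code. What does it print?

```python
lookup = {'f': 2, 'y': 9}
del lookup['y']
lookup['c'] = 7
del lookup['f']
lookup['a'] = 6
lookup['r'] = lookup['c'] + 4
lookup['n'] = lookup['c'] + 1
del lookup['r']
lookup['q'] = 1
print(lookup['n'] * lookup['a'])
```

48

del 'y' → {'f': 2}
lookup['c'] = 7 → {'f': 2, 'c': 7}
del 'f' → {'c': 7}
lookup['a'] = 6 → {'c': 7, 'a': 6}
lookup['r'] = lookup['c']+4 = 11 → {'c': 7, 'a': 6, 'r': 11}
lookup['n'] = lookup['c']+1 = 8 → {'c': 7, 'a': 6, 'r': 11, 'n': 8}
del 'r' → {'c': 7, 'a': 6, 'n': 8}
lookup['q'] = 1 → {'c': 7, 'a': 6, 'n': 8, 'q': 1}
lookup['n']*lookup['a'] = 8*6 = 48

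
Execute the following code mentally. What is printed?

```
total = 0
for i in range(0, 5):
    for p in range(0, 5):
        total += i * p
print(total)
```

i=0,p=0: total = 0+0 = 0
i=0,p=1: total = 0+0 = 0
i=0,p=2: total = 0+0 = 0
i=0,p=3: total = 0+0 = 0
i=0,p=4: total = 0+0 = 0
i=1,p=0: total = 0+0 = 0
i=1,p=1: total = 0+1 = 1
i=1,p=2: total = 1+2 = 3
i=1,p=3: total = 3+3 = 6
i=1,p=4: total = 6+4 = 10
i=2,p=0: total = 10+0 = 10
i=2,p=1: total = 10+2 = 12
i=2,p=2: total = 12+4 = 16
i=2,p=3: total = 16+6 = 22
i=2,p=4: total = 22+8 = 30
i=3,p=0: total = 30+0 = 30
i=3,p=1: total = 30+3 = 33
i=3,p=2: total = 33+6 = 39
i=3,p=3: total = 39+9 = 48
i=3,p=4: total = 48+12 = 60
i=4,p=0: total = 60+0 = 60
i=4,p=1: total = 60+4 = 64
i=4,p=2: total = 64+8 = 72
i=4,p=3: total = 72+12 = 84
i=4,p=4: total = 84+16 = 100

100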